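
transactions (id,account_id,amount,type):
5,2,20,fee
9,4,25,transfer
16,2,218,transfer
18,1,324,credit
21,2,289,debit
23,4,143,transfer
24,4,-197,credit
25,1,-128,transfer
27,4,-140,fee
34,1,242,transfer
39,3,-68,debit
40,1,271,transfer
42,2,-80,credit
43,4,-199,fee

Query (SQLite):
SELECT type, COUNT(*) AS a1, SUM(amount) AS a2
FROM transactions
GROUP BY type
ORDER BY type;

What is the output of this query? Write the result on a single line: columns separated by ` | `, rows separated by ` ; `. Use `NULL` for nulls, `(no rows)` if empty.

credit | 3 | 47 ; debit | 2 | 221 ; fee | 3 | -319 ; transfer | 6 | 771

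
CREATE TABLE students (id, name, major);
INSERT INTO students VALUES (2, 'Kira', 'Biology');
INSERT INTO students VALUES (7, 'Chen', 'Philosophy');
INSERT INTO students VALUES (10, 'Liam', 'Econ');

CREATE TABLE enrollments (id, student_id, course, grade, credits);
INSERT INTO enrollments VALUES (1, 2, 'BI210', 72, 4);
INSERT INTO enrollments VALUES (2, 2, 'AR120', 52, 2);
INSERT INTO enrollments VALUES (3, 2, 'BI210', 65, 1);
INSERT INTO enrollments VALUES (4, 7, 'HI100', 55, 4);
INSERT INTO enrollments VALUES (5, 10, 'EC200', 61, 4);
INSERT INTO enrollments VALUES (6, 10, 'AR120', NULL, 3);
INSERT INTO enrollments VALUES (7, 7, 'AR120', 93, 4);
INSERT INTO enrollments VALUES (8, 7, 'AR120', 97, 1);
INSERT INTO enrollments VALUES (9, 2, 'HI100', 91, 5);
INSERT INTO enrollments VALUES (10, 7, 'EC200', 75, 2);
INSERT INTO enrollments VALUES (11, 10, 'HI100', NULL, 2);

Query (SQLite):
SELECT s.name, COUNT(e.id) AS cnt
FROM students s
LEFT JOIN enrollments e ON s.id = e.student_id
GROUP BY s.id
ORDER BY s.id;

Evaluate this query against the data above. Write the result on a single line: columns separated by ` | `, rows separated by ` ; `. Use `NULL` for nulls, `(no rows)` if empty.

Kira | 4 ; Chen | 4 ; Liam | 3

LEFT JOIN keeps every students row; unmatched ones get NULL for enrollments columns.
Group by students.id and compute COUNT(e.id). COUNT(col) of an all-NULL group is 0.
  2: ids {1, 2, 3, 9} → COUNT(e.id)=4
  7: ids {4, 7, 8, 10} → COUNT(e.id)=4
  10: ids {5, 6, 11} → COUNT(e.id)=3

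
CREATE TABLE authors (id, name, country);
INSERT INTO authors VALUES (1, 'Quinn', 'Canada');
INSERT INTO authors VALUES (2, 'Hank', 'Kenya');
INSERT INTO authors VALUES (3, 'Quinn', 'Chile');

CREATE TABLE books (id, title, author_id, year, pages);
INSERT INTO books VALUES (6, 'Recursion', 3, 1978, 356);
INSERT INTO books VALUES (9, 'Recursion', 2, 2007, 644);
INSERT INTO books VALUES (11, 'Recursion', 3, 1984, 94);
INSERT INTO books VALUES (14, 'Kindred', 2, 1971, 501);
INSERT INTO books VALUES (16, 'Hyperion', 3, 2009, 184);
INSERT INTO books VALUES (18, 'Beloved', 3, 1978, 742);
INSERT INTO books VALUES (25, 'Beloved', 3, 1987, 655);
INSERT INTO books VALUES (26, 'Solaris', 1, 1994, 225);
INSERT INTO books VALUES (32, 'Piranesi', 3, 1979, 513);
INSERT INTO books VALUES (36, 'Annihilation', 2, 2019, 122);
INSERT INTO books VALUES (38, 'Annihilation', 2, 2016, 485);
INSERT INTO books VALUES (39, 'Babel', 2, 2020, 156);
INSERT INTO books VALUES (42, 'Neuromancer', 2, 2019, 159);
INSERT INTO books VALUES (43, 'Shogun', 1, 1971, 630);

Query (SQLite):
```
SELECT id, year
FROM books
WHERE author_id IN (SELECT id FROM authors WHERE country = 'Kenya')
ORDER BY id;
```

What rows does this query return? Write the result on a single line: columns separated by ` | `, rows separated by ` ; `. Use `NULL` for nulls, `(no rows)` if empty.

9 | 2007 ; 14 | 1971 ; 36 | 2019 ; 38 | 2016 ; 39 | 2020 ; 42 | 2019

Inner query: authors.id where country = 'Kenya'.
Outer: keep books rows whose author_id is in that set.
Inner query → {2}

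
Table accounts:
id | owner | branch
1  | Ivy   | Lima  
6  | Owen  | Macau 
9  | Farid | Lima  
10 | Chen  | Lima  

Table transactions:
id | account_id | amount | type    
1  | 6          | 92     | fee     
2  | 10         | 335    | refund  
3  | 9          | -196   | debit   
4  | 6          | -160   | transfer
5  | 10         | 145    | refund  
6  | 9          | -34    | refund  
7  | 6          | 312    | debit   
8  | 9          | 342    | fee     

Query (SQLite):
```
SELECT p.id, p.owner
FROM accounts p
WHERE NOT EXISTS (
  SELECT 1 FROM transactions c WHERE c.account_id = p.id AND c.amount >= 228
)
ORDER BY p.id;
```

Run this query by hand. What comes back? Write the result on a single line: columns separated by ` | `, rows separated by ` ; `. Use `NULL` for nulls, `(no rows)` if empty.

For each accounts row, check whether any transactions with matching account_id has amount >= 228.
Keep rows where that is false.

1 | Ivy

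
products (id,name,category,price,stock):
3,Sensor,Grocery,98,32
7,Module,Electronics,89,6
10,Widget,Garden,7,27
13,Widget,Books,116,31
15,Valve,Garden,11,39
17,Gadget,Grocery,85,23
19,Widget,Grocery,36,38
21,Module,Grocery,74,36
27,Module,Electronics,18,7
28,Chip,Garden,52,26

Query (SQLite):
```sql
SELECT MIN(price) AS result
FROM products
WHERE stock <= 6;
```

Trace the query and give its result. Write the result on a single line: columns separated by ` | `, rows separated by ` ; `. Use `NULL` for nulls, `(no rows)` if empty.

Rows where stock <= 6 → price values: [89].
MIN of non-NULL values = 89.

89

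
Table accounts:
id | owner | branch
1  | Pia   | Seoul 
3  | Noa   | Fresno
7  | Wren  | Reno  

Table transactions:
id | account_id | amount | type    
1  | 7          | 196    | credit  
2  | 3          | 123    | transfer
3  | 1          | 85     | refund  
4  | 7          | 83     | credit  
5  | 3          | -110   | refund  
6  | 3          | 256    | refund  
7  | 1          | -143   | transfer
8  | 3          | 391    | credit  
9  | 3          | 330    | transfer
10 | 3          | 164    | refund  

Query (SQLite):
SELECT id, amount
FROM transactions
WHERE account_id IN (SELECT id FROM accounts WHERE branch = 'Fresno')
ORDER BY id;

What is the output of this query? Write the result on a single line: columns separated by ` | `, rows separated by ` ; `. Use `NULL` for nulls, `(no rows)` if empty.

2 | 123 ; 5 | -110 ; 6 | 256 ; 8 | 391 ; 9 | 330 ; 10 | 164

Inner query: accounts.id where branch = 'Fresno'.
Outer: keep transactions rows whose account_id is in that set.
Inner query → {3}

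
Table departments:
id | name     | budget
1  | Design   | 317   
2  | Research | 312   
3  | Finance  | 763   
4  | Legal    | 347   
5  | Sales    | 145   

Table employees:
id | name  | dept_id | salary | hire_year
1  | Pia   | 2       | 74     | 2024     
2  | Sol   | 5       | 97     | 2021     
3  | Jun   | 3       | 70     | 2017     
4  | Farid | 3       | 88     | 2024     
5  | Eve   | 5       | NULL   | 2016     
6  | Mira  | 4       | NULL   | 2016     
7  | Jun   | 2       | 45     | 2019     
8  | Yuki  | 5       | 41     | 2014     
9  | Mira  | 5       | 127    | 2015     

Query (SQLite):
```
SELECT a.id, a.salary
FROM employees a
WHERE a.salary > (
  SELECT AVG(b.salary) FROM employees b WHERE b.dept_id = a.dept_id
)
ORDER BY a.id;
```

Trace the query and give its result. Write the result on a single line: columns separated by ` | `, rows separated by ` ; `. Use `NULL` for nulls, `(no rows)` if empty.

For each employees row a, compute AVG(salary) over rows sharing a.dept_id.
Keep row a if a.salary > that per-group AVG.
  dept_id=2: AVG(salary) = 59.5
  dept_id=3: AVG(salary) = 79.0
  dept_id=4: AVG(salary) = NULL
  dept_id=5: AVG(salary) = 88.333333

1 | 74 ; 2 | 97 ; 4 | 88 ; 9 | 127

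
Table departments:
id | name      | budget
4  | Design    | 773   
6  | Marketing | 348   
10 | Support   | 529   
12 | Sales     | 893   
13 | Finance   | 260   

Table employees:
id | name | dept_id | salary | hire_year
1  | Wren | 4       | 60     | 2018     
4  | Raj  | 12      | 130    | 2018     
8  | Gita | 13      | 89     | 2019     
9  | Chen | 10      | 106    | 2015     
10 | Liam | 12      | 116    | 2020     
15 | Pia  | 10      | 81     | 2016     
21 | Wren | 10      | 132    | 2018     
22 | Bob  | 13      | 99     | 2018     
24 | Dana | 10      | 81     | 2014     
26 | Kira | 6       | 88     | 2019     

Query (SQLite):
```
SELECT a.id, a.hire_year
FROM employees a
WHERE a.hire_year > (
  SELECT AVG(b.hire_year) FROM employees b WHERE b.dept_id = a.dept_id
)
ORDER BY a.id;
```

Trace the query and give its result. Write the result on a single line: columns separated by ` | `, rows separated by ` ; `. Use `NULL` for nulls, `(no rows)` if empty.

For each employees row a, compute AVG(hire_year) over rows sharing a.dept_id.
Keep row a if a.hire_year > that per-group AVG.
  dept_id=4: AVG(hire_year) = 2018.0
  dept_id=6: AVG(hire_year) = 2019.0
  dept_id=10: AVG(hire_year) = 2015.75
  dept_id=12: AVG(hire_year) = 2019.0
  dept_id=13: AVG(hire_year) = 2018.5

8 | 2019 ; 10 | 2020 ; 15 | 2016 ; 21 | 2018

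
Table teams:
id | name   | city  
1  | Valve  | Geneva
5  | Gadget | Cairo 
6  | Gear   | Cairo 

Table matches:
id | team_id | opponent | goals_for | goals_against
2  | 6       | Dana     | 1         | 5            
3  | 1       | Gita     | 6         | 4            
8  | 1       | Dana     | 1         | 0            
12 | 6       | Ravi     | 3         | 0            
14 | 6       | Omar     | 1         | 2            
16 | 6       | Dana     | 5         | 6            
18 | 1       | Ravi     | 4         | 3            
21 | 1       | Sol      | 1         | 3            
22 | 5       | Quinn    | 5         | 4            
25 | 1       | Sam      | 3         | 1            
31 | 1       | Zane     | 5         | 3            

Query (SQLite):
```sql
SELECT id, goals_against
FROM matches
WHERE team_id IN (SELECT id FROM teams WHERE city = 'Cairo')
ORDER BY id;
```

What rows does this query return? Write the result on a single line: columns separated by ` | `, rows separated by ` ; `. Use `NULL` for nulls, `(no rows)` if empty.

2 | 5 ; 12 | 0 ; 14 | 2 ; 16 | 6 ; 22 | 4

Inner query: teams.id where city = 'Cairo'.
Outer: keep matches rows whose team_id is in that set.
Inner query → {5, 6}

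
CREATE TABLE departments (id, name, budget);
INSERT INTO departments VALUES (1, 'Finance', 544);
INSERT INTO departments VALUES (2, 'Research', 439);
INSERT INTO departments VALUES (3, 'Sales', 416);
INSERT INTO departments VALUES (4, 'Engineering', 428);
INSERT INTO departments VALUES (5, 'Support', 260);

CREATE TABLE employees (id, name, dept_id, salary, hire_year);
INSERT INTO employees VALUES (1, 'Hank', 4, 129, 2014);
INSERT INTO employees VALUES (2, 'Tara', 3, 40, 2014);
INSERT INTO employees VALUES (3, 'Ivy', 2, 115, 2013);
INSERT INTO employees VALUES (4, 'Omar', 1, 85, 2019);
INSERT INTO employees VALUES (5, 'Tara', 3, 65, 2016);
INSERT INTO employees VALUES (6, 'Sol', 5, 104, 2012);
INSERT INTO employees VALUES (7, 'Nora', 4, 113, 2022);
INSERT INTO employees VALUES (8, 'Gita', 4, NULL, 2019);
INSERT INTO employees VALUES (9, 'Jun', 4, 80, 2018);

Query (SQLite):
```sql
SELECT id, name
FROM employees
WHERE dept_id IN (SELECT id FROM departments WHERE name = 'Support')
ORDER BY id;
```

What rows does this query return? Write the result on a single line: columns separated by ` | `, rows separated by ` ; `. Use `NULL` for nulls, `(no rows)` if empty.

6 | Sol

Inner query: departments.id where name = 'Support'.
Outer: keep employees rows whose dept_id is in that set.
Inner query → {5}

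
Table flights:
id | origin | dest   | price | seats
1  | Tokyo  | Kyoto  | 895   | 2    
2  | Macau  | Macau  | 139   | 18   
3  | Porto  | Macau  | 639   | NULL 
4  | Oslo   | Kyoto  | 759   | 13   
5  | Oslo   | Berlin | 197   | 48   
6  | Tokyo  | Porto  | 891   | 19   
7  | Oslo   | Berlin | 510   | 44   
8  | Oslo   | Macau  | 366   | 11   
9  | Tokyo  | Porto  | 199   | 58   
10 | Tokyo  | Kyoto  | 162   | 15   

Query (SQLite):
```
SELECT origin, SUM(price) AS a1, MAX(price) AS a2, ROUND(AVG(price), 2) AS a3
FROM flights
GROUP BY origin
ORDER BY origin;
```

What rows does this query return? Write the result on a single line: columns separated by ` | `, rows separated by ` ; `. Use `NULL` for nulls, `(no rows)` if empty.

Macau | 139 | 139 | 139 ; Oslo | 1832 | 759 | 458 ; Porto | 639 | 639 | 639 ; Tokyo | 2147 | 895 | 536.75

Group flights by origin.
Per group compute: SUM(price), MAX(price), ROUND(AVG(price), 2).
  Macau: ids {2} → SUM(price)=139, MAX(price)=139, ROUND(AVG(price), 2)=139
  Oslo: ids {4, 5, 7, 8} → SUM(price)=1832, MAX(price)=759, ROUND(AVG(price), 2)=458
  Porto: ids {3} → SUM(price)=639, MAX(price)=639, ROUND(AVG(price), 2)=639
  Tokyo: ids {1, 6, 9, 10} → SUM(price)=2147, MAX(price)=895, ROUND(AVG(price), 2)=536.75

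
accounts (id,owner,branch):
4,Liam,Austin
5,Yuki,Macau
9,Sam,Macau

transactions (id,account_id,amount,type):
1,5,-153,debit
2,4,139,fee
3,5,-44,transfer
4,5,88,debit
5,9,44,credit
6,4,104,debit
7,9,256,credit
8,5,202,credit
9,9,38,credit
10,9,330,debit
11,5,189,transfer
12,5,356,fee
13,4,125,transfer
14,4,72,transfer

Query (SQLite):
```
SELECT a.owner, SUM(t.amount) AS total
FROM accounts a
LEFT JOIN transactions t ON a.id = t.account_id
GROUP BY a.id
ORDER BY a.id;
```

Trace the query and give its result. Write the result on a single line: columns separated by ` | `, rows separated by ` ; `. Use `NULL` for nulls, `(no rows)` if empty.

Liam | 440 ; Yuki | 638 ; Sam | 668

LEFT JOIN keeps every accounts row; unmatched ones get NULL for transactions columns.
Group by accounts.id and compute SUM(t.amount). SUM over an all-NULL group is NULL.
  4: ids {2, 6, 13, 14} → SUM(t.amount)=440
  5: ids {1, 3, 4, 8, 11, 12} → SUM(t.amount)=638
  9: ids {5, 7, 9, 10} → SUM(t.amount)=668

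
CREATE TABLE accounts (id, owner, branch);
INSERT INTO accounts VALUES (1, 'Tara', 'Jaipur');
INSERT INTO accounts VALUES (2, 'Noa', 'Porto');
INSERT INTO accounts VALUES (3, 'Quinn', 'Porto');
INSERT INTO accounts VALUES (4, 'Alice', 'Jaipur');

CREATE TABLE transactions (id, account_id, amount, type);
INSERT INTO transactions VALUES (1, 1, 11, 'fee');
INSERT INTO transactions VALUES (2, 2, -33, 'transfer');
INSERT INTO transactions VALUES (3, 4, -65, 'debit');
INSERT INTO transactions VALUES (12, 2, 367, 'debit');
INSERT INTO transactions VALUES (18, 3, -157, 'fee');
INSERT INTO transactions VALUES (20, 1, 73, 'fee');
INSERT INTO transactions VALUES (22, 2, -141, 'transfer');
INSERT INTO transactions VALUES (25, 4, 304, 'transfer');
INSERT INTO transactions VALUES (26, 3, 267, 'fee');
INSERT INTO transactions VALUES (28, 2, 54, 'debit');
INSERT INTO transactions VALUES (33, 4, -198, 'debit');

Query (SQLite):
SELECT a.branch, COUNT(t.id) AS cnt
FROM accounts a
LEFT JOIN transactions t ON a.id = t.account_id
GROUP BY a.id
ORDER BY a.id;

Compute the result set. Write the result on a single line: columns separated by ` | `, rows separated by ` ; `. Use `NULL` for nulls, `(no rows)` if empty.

Jaipur | 2 ; Porto | 4 ; Porto | 2 ; Jaipur | 3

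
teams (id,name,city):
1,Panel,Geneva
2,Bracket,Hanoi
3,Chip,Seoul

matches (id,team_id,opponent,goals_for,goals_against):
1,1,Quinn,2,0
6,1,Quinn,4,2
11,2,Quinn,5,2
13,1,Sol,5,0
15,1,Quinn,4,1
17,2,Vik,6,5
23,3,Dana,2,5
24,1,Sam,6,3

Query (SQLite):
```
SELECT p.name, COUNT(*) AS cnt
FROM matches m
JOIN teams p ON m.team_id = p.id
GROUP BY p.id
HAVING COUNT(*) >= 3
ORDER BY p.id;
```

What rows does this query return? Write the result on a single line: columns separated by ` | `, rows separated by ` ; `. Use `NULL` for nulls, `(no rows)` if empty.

Join each matches row to its teams via team_id.
Group joined rows by teams.id; compute COUNT(*) per group.
HAVING: keep groups with count ≥ 3.
  1: ids {1, 6, 13, 15, 24} → COUNT(*)=5
  2: ids {11, 17} → COUNT(*)=2
  3: ids {23} → COUNT(*)=1

Panel | 5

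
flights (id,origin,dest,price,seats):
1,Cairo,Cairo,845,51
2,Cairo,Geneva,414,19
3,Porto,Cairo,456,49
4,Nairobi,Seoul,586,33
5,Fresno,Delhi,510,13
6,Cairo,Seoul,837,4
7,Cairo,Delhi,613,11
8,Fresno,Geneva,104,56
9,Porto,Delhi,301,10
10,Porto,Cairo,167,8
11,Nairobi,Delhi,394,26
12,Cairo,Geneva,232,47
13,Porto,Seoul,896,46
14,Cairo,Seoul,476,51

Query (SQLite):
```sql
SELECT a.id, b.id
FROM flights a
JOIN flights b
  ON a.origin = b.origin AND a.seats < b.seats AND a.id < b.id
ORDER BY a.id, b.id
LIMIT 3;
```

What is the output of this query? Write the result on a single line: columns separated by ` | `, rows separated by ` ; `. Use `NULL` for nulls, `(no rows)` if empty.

2 | 12 ; 2 | 14 ; 5 | 8

Pairs (a,b) with same origin, a.seats < b.seats, a.id < b.id.
origin groups: Cairo:{1,2,6,7,12,14} Fresno:{5,8} Nairobi:{4,11} Porto:{3,9,10,13}
Ordered by (a.id, b.id); first 3.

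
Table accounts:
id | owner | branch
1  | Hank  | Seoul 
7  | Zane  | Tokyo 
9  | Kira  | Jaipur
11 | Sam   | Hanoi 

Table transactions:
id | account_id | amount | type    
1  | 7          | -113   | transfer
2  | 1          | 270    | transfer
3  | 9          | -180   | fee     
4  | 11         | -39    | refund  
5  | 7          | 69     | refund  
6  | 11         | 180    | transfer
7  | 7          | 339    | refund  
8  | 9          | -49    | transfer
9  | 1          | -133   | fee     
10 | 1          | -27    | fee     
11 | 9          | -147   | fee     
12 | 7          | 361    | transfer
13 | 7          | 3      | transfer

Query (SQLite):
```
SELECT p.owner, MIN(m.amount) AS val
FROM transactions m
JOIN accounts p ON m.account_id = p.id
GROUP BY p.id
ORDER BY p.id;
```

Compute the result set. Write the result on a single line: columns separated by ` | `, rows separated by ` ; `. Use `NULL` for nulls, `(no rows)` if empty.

Hank | -133 ; Zane | -113 ; Kira | -180 ; Sam | -39

Join each transactions row to its accounts via account_id.
Group joined rows by accounts.id; compute MIN(m.amount) per group.
  1: ids {2, 9, 10} → MIN(m.amount)=-133
  7: ids {1, 5, 7, 12, 13} → MIN(m.amount)=-113
  9: ids {3, 8, 11} → MIN(m.amount)=-180
  11: ids {4, 6} → MIN(m.amount)=-39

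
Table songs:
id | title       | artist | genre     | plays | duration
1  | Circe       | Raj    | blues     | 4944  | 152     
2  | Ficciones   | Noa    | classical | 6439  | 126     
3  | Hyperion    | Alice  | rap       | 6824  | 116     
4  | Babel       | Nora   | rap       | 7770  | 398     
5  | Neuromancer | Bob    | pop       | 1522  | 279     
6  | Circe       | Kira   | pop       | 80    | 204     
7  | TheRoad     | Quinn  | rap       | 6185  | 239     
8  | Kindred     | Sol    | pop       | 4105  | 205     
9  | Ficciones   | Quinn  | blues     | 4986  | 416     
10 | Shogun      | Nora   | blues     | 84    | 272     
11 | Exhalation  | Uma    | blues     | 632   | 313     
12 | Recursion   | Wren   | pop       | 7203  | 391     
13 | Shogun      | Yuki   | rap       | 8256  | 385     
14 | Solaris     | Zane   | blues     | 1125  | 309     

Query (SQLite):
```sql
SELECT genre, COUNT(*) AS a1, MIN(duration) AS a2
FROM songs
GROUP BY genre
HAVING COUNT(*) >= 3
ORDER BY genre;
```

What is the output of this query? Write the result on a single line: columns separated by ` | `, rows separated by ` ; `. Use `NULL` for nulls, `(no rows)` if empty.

blues | 5 | 152 ; pop | 4 | 204 ; rap | 4 | 116

Group songs by genre.
Per group compute: COUNT(*), MIN(duration).
HAVING: drop groups with fewer than 3 rows.
  blues: ids {1, 9, 10, 11, 14} → COUNT(*)=5, MIN(duration)=152
  classical: ids {2} → COUNT(*)=1, MIN(duration)=126
  pop: ids {5, 6, 8, 12} → COUNT(*)=4, MIN(duration)=204
  rap: ids {3, 4, 7, 13} → COUNT(*)=4, MIN(duration)=116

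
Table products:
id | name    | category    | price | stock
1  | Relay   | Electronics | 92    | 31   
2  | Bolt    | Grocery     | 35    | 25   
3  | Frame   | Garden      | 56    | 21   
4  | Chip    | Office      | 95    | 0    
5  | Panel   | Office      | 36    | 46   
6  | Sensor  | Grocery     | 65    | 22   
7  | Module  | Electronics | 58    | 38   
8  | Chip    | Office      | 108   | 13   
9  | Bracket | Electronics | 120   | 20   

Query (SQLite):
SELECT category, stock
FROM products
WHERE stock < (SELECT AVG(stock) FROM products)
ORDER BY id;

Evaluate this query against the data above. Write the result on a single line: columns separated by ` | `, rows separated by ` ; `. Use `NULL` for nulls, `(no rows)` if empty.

Scalar subquery: AVG(stock) over all products rows = 24.0.
Keep rows where stock < that value.

Garden | 21 ; Office | 0 ; Grocery | 22 ; Office | 13 ; Electronics | 20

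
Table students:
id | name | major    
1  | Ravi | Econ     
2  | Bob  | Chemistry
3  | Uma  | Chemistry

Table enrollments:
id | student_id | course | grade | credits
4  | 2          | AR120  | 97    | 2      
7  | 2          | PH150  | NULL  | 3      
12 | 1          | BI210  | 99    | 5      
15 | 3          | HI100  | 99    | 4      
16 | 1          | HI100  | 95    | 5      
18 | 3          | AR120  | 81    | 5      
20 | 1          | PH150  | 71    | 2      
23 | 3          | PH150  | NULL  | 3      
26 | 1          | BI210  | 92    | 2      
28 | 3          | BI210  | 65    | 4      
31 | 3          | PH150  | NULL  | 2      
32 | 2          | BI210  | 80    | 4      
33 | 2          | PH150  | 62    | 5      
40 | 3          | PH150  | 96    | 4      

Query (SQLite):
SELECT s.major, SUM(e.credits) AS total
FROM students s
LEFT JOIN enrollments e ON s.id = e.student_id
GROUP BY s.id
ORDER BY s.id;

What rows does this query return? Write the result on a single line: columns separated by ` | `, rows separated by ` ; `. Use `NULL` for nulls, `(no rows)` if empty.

Econ | 14 ; Chemistry | 14 ; Chemistry | 22

LEFT JOIN keeps every students row; unmatched ones get NULL for enrollments columns.
Group by students.id and compute SUM(e.credits). SUM over an all-NULL group is NULL.
  1: ids {12, 16, 20, 26} → SUM(e.credits)=14
  2: ids {4, 7, 32, 33} → SUM(e.credits)=14
  3: ids {15, 18, 23, 28, 31, 40} → SUM(e.credits)=22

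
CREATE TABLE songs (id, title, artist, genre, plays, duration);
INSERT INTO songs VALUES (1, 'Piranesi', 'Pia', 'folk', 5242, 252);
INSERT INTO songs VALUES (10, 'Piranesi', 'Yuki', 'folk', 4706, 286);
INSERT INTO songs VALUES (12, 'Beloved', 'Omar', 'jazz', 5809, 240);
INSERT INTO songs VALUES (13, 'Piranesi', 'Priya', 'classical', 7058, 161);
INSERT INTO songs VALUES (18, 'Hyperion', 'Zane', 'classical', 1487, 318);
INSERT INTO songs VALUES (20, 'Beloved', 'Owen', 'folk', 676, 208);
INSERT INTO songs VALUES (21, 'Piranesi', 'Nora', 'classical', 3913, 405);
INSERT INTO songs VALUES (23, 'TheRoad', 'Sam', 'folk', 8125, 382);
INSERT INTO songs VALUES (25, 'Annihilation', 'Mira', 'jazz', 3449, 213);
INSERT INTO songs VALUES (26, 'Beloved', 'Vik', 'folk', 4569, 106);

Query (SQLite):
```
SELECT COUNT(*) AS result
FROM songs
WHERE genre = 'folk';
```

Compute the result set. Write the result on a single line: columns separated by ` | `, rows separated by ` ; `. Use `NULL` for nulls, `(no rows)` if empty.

5

Rows where genre='folk' → plays values: [5242, 4706, 676, 8125, 4569].
COUNT(*) counts rows → 5.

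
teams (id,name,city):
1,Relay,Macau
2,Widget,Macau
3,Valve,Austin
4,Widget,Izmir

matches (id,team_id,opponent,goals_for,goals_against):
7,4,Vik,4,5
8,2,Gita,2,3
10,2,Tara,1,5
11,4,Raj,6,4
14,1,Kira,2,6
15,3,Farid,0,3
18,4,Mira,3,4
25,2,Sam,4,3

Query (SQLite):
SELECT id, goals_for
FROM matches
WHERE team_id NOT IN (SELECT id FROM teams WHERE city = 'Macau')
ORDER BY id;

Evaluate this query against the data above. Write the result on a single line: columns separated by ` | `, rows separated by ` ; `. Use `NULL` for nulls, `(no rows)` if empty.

Inner query: teams.id where city = 'Macau'.
Outer: keep matches rows whose team_id is not in that set.
Inner query → {1, 2}

7 | 4 ; 11 | 6 ; 15 | 0 ; 18 | 3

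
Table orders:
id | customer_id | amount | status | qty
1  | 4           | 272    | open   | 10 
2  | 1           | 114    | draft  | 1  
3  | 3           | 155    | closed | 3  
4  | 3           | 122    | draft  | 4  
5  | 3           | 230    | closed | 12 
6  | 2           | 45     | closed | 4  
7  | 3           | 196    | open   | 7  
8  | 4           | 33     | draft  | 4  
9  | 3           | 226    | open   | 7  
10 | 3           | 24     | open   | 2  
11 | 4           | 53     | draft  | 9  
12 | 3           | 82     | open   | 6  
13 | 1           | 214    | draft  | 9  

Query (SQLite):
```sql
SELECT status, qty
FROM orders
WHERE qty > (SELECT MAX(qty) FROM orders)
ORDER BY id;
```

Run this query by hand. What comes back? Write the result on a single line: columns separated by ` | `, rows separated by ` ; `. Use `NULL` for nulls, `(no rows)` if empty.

Scalar subquery: MAX(qty) over all orders rows = 12.
Keep rows where qty > that value.

(no rows)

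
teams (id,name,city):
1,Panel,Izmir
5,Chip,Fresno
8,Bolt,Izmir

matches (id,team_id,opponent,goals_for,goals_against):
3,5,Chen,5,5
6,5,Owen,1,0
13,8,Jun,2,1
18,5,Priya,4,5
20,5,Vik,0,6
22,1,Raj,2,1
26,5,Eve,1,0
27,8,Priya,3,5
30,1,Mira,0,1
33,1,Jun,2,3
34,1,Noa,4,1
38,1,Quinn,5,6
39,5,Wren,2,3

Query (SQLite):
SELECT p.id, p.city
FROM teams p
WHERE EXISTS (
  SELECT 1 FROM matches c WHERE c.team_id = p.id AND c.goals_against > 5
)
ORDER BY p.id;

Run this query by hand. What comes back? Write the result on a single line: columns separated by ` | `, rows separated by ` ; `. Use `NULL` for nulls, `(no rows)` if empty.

For each teams row, check whether any matches with matching team_id has goals_against > 5.
Keep rows where that is true.

1 | Izmir ; 5 | Fresno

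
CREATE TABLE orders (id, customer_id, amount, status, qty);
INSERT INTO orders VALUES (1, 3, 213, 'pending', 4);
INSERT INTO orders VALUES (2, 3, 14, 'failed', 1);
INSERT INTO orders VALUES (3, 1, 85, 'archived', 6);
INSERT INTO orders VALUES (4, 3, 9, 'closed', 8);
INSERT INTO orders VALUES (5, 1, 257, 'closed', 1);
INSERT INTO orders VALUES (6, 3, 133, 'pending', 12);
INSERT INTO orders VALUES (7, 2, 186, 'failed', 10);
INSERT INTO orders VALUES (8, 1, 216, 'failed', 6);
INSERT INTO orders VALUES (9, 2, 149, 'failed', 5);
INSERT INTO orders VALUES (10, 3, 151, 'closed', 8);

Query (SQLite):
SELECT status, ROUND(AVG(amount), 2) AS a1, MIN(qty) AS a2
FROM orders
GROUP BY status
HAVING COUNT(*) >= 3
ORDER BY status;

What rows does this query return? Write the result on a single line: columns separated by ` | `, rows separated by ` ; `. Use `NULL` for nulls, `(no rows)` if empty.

Group orders by status.
Per group compute: ROUND(AVG(amount), 2), MIN(qty).
HAVING: drop groups with fewer than 3 rows.
  archived: ids {3} → ROUND(AVG(amount), 2)=85, MIN(qty)=6
  closed: ids {4, 5, 10} → ROUND(AVG(amount), 2)=139, MIN(qty)=1
  failed: ids {2, 7, 8, 9} → ROUND(AVG(amount), 2)=141.25, MIN(qty)=1
  pending: ids {1, 6} → ROUND(AVG(amount), 2)=173, MIN(qty)=4

closed | 139 | 1 ; failed | 141.25 | 1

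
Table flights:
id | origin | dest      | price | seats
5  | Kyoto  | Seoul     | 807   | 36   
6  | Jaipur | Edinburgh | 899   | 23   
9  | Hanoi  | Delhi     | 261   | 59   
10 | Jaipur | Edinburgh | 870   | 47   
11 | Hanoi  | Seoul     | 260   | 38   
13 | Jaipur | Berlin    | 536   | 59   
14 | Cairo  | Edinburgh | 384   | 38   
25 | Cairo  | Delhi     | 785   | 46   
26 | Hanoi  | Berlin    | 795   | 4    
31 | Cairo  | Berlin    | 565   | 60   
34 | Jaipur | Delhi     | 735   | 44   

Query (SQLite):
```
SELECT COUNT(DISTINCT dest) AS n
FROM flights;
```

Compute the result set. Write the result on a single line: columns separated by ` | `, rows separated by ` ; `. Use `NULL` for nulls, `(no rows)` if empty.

4

Count distinct non-NULL dest values.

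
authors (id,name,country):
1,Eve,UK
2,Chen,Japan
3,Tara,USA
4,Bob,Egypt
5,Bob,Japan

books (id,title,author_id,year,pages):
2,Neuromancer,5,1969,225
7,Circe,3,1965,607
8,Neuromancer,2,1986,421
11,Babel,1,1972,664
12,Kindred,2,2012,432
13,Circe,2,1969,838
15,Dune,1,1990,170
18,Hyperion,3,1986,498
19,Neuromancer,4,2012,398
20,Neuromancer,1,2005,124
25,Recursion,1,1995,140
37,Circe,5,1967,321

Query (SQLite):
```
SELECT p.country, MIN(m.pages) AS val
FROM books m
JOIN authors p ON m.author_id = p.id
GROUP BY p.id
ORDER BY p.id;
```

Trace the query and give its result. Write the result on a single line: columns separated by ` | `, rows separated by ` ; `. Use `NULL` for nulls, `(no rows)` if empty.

UK | 124 ; Japan | 421 ; USA | 498 ; Egypt | 398 ; Japan | 225

Join each books row to its authors via author_id.
Group joined rows by authors.id; compute MIN(m.pages) per group.
  1: ids {11, 15, 20, 25} → MIN(m.pages)=124
  2: ids {8, 12, 13} → MIN(m.pages)=421
  3: ids {7, 18} → MIN(m.pages)=498
  4: ids {19} → MIN(m.pages)=398
  5: ids {2, 37} → MIN(m.pages)=225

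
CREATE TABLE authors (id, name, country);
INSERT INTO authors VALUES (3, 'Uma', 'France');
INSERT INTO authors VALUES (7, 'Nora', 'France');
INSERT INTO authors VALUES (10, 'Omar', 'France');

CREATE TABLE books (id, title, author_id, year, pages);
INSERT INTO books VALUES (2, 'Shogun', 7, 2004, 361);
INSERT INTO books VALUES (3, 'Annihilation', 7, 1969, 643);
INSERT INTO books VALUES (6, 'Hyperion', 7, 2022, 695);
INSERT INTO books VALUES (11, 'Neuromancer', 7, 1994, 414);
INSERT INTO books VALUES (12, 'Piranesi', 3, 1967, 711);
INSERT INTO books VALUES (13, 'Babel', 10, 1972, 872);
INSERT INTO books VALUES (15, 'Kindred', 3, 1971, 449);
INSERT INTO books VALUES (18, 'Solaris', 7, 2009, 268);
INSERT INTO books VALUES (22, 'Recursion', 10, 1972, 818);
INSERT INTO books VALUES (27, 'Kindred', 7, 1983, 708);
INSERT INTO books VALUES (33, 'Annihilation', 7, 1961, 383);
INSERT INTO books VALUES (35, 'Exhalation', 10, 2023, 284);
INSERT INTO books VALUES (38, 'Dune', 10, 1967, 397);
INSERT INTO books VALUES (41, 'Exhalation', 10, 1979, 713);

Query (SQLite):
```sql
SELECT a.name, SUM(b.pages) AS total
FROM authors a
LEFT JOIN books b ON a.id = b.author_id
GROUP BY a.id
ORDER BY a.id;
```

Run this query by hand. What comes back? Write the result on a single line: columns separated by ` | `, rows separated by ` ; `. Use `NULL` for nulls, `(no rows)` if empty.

LEFT JOIN keeps every authors row; unmatched ones get NULL for books columns.
Group by authors.id and compute SUM(b.pages). SUM over an all-NULL group is NULL.
  3: ids {12, 15} → SUM(b.pages)=1160
  7: ids {2, 3, 6, 11, 18, 27, 33} → SUM(b.pages)=3472
  10: ids {13, 22, 35, 38, 41} → SUM(b.pages)=3084

Uma | 1160 ; Nora | 3472 ; Omar | 3084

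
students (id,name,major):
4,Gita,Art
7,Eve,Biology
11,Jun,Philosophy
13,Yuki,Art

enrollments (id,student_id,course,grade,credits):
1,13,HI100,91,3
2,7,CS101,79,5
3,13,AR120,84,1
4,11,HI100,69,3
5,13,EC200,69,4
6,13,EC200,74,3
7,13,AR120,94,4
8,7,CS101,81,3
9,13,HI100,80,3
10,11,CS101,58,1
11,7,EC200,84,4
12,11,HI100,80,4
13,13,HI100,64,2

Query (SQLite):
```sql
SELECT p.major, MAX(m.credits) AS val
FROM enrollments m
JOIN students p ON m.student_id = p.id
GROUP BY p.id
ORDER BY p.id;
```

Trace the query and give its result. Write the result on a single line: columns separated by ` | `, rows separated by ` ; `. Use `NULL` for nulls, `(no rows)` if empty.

Join each enrollments row to its students via student_id.
Group joined rows by students.id; compute MAX(m.credits) per group.
  7: ids {2, 8, 11} → MAX(m.credits)=5
  11: ids {4, 10, 12} → MAX(m.credits)=4
  13: ids {1, 3, 5, 6, 7, 9, 13} → MAX(m.credits)=4

Biology | 5 ; Philosophy | 4 ; Art | 4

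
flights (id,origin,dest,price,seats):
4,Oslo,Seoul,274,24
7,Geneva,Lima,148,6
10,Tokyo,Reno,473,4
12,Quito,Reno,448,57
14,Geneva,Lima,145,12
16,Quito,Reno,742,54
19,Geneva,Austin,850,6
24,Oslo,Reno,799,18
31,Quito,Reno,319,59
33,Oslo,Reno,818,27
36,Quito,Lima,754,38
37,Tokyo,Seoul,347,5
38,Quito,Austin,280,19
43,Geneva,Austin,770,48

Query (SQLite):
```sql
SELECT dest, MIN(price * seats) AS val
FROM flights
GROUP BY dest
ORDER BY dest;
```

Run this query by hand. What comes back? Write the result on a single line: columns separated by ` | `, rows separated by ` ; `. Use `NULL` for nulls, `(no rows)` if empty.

Austin | 5100 ; Lima | 888 ; Reno | 1892 ; Seoul | 1735

For each row compute price * seats.
Group by dest; take MIN of the expression per group.
  Austin: ids {19, 38, 43} → MIN(price * seats)=5100
  Lima: ids {7, 14, 36} → MIN(price * seats)=888
  Reno: ids {10, 12, 16, 24, 31, 33} → MIN(price * seats)=1892
  Seoul: ids {4, 37} → MIN(price * seats)=1735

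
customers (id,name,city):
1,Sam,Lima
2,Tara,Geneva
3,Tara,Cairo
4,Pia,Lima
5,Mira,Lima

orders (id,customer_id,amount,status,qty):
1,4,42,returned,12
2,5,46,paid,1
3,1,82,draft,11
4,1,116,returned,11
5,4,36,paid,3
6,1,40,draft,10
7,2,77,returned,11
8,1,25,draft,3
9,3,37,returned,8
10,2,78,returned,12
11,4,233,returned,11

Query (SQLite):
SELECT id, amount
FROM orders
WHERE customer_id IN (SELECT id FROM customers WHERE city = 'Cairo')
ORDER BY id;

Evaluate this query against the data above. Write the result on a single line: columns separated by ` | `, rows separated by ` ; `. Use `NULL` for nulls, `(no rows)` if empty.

9 | 37

Inner query: customers.id where city = 'Cairo'.
Outer: keep orders rows whose customer_id is in that set.
Inner query → {3}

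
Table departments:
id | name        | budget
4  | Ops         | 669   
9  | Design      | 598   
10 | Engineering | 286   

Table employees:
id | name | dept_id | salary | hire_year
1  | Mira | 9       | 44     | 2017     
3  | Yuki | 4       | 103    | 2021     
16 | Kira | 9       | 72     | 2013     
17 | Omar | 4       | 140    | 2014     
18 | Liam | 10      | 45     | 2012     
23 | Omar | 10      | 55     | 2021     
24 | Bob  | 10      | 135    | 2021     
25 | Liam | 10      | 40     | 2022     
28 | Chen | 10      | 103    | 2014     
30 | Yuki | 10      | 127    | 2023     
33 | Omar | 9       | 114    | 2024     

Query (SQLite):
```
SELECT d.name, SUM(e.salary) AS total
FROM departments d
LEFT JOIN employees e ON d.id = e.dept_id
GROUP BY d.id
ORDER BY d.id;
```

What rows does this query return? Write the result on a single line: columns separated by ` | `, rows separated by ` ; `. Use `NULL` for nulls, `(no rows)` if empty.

LEFT JOIN keeps every departments row; unmatched ones get NULL for employees columns.
Group by departments.id and compute SUM(e.salary). SUM over an all-NULL group is NULL.
  4: ids {3, 17} → SUM(e.salary)=243
  9: ids {1, 16, 33} → SUM(e.salary)=230
  10: ids {18, 23, 24, 25, 28, 30} → SUM(e.salary)=505

Ops | 243 ; Design | 230 ; Engineering | 505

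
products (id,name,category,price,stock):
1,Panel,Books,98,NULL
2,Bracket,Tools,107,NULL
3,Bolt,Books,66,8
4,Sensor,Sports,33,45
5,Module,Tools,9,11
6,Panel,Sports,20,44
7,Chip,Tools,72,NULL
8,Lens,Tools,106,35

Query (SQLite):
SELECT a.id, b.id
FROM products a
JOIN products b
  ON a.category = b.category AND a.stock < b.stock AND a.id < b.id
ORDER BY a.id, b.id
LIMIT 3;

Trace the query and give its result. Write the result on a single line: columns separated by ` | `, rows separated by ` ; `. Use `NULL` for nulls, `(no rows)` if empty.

Pairs (a,b) with same category, a.stock < b.stock, a.id < b.id.
category groups: Books:{1,3} Sports:{4,6} Tools:{2,5,7,8}
Ordered by (a.id, b.id); first 3.

5 | 8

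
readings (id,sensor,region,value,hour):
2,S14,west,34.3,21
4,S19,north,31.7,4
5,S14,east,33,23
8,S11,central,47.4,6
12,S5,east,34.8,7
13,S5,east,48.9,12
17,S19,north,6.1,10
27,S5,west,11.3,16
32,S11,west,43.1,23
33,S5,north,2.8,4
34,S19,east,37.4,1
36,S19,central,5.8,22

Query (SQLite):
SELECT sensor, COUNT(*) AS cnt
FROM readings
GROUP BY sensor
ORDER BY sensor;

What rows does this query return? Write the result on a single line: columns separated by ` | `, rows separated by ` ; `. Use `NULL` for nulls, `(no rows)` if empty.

Partition readings by sensor; compute COUNT(*) within each group.
  S11: ids {8, 32} → COUNT(*)=2
  S14: ids {2, 5} → COUNT(*)=2
  S19: ids {4, 17, 34, 36} → COUNT(*)=4
  S5: ids {12, 13, 27, 33} → COUNT(*)=4

S11 | 2 ; S14 | 2 ; S19 | 4 ; S5 | 4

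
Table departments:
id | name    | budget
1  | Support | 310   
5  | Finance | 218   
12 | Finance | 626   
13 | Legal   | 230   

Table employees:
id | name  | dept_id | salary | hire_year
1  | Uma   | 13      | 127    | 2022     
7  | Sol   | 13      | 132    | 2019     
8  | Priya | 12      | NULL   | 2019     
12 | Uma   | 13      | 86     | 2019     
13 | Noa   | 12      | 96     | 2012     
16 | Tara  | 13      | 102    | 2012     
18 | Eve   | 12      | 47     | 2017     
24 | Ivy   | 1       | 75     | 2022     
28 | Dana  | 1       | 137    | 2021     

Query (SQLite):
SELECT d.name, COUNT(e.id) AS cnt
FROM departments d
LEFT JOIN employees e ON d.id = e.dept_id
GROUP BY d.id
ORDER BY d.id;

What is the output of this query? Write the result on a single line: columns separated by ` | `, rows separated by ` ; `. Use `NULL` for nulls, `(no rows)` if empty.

LEFT JOIN keeps every departments row; unmatched ones get NULL for employees columns.
Group by departments.id and compute COUNT(e.id). COUNT(col) of an all-NULL group is 0.
  1: ids {24, 28} → COUNT(e.id)=2
  5: ids {—} → COUNT(e.id)=0
  12: ids {8, 13, 18} → COUNT(e.id)=3
  13: ids {1, 7, 12, 16} → COUNT(e.id)=4

Support | 2 ; Finance | 0 ; Finance | 3 ; Legal | 4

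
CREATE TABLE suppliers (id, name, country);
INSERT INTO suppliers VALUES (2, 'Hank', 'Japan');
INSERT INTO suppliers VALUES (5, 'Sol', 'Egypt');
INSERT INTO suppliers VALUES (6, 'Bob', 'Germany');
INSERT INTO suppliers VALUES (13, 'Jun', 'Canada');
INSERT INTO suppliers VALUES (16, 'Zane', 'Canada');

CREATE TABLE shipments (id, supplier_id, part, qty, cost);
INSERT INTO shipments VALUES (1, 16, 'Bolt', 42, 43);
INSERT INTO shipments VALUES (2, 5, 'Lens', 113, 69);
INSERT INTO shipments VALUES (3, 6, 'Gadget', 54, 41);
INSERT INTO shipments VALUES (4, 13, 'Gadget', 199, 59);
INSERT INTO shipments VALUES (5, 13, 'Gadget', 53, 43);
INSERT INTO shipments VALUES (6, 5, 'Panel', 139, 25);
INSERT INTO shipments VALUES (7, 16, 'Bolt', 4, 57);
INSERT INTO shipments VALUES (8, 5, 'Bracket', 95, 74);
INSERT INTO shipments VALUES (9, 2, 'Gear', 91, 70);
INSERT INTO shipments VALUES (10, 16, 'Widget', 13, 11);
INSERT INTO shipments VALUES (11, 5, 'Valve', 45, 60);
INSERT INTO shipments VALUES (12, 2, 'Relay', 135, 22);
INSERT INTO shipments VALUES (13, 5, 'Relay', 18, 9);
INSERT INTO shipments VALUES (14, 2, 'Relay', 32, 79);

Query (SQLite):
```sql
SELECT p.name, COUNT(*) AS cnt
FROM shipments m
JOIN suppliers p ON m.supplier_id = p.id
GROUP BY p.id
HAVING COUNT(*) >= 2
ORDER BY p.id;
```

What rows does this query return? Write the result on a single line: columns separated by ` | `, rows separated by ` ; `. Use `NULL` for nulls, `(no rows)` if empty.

Join each shipments row to its suppliers via supplier_id.
Group joined rows by suppliers.id; compute COUNT(*) per group.
HAVING: keep groups with count ≥ 2.
  2: ids {9, 12, 14} → COUNT(*)=3
  5: ids {2, 6, 8, 11, 13} → COUNT(*)=5
  6: ids {3} → COUNT(*)=1
  13: ids {4, 5} → COUNT(*)=2
  16: ids {1, 7, 10} → COUNT(*)=3

Hank | 3 ; Sol | 5 ; Jun | 2 ; Zane | 3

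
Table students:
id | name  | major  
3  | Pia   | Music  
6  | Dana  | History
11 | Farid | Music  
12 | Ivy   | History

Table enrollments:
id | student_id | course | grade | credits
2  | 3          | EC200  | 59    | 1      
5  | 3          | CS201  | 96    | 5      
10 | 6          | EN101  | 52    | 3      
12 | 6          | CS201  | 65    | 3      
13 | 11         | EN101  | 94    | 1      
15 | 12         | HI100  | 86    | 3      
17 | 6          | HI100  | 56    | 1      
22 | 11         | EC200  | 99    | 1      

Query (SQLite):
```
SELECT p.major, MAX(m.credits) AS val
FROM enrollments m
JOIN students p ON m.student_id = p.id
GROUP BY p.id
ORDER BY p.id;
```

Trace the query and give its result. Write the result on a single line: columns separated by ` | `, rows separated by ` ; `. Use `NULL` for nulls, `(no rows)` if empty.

Music | 5 ; History | 3 ; Music | 1 ; History | 3

Join each enrollments row to its students via student_id.
Group joined rows by students.id; compute MAX(m.credits) per group.
  3: ids {2, 5} → MAX(m.credits)=5
  6: ids {10, 12, 17} → MAX(m.credits)=3
  11: ids {13, 22} → MAX(m.credits)=1
  12: ids {15} → MAX(m.credits)=3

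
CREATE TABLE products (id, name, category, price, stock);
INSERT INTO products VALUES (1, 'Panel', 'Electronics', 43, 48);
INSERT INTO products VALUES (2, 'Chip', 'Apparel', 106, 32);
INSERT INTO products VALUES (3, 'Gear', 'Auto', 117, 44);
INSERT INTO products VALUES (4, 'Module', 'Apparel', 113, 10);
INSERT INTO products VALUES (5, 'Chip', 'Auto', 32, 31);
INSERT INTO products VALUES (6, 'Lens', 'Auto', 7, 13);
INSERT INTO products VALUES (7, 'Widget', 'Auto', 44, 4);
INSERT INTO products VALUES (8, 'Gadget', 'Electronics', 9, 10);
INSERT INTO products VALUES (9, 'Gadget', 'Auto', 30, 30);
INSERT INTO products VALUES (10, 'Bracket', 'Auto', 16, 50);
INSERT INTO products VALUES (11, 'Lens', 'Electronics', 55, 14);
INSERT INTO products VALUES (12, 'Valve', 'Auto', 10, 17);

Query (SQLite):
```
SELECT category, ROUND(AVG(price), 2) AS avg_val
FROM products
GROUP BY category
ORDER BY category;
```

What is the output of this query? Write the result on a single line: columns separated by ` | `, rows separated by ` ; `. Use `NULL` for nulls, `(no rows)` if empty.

Apparel | 109.5 ; Auto | 36.57 ; Electronics | 35.67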